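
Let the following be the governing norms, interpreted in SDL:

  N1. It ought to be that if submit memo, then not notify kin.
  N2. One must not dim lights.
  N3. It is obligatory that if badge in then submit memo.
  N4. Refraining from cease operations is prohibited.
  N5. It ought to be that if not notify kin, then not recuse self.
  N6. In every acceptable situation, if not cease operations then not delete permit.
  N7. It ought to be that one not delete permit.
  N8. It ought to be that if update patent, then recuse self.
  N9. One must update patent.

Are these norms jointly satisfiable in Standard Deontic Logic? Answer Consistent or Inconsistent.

Premise 6 is O(¬cease_operations → ¬delete_permit); even if O(¬delete_permit) held, inferring O(¬cease_operations) would be affirming the consequent — invalid.
So O(¬cease_operations) is not derivable, and the apparent clash with O(cease_operations) does not arise.
A world satisfying every obligation exists (e.g. badge_in=false, cease_operations=true, delete_permit=false, dim_lights=false, notify_kin=true, recuse_self=true, submit_memo=false, update_patent=true); no atom is both obligatory and forbidden, so the set is consistent.

Consistent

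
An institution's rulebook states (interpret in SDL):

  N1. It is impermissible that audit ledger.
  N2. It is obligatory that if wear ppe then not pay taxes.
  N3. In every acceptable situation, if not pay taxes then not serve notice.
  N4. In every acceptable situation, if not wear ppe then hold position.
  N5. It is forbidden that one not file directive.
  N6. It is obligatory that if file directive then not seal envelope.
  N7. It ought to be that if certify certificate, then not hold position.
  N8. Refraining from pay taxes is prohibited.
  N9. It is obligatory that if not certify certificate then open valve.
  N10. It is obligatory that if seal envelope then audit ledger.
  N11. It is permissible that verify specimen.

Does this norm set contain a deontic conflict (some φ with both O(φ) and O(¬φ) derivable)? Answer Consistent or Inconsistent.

Premise 10 is O(seal_envelope → audit_ledger), but O(seal_envelope) is not derivable from the premises, so it does not yield O(audit_ledger).
So O(audit_ledger) is not derivable, and the apparent clash with O(¬audit_ledger) does not arise.
A world satisfying every obligation exists (e.g. audit_ledger=false, certify_certificate=false, file_directive=true, hold_position=true, open_valve=true, pay_taxes=true, seal_envelope=false, serve_notice=false, verify_specimen=false, wear_ppe=false); no atom is both obligatory and forbidden, so the set is consistent.

Consistent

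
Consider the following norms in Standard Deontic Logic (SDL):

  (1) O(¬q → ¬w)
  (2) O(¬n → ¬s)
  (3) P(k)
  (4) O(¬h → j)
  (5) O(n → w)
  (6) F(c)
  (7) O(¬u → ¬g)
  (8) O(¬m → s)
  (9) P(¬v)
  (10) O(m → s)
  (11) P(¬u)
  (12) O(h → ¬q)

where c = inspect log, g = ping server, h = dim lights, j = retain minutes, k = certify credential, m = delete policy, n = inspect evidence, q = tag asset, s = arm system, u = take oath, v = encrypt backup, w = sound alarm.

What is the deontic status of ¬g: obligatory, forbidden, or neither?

Neither

Premise 7 is O(¬u → ¬g), but O(¬u) is not derivable from the premises (the permission P(¬u) asserts only ¬O(u), not O(¬u)), so it does not yield O(¬g).
No premise or chain of K-axiom applications forces O(¬g), and none forces O(g). So ¬g is neither obligatory nor forbidden under these norms.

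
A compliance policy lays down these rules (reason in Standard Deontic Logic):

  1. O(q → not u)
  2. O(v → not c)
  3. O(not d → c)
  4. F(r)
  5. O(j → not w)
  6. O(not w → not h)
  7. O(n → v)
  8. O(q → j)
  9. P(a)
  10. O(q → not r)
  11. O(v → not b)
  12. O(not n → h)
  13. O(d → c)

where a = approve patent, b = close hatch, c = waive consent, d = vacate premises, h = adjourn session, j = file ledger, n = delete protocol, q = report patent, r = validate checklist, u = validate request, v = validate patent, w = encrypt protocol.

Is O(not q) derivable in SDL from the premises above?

By case analysis on not d: premise 3 gives O(not d → c) and premise 13 gives O(d → c), so O(c) either way.
Premise 2, O(v → not c), contraposes to O(c → not v); with O(c) we get O(not v).
The contrapositive of premise 7 (O(n → v)) is O(not v → not n), and O(not v) is already established, so O(not n).
From O(not n) and premise 12, O(not n → h), we obtain O(h).
Premise 6 is O(not w → not h); contrapositively O(h → w). Since O(h) holds, K gives O(w).
Premise 5 is O(j → not w); contrapositively O(w → not j). Since O(w) holds, K gives O(not j).
Premise 8, O(q → j), contraposes to O(not j → not q); with O(not j) we get O(not q).
Premises 1, 4, 9, 10, 11 do not contribute to this derivation.
So O(not q) follows.

Yes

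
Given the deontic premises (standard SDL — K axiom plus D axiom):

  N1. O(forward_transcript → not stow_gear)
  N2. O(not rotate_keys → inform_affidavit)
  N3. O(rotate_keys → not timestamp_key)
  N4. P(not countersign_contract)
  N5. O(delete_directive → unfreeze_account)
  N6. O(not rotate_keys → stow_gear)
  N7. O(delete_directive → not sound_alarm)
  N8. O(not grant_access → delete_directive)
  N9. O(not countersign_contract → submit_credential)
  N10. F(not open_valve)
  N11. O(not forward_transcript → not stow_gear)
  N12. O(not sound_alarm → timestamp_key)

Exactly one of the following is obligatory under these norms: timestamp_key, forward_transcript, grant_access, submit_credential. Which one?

grant_access

By case analysis on forward_transcript: premise 1 gives O(forward_transcript → not stow_gear) and premise 11 gives O(not forward_transcript → not stow_gear), so O(not stow_gear) either way.
Premise 6 is O(not rotate_keys → stow_gear); contrapositively O(not stow_gear → rotate_keys). Since O(not stow_gear) holds, K gives O(rotate_keys).
From O(rotate_keys) and premise 3, O(rotate_keys → not timestamp_key), we obtain O(not timestamp_key).
Premise 12 is O(not sound_alarm → timestamp_key); contrapositively O(not timestamp_key → sound_alarm). Since O(not timestamp_key) holds, K gives O(sound_alarm).
Premise 7 is O(delete_directive → not sound_alarm); contrapositively O(sound_alarm → not delete_directive). Since O(sound_alarm) holds, K gives O(not delete_directive).
Premise 8 is O(not grant_access → delete_directive); contrapositively O(not delete_directive → grant_access). Since O(not delete_directive) holds, K gives O(grant_access).
So O(grant_access) holds — grant_access is obligatory. None of the other listed options is made obligatory by any chain of premises.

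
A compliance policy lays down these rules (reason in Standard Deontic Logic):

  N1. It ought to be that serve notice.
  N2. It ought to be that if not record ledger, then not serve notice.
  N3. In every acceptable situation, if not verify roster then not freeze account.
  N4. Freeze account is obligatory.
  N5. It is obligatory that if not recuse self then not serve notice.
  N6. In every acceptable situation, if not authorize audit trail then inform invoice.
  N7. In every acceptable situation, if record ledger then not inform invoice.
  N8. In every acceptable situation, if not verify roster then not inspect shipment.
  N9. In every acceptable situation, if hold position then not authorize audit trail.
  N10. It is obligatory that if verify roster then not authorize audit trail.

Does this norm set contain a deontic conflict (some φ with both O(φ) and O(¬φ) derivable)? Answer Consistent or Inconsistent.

Inconsistent

Premise 4 gives O(freeze_account).
The contrapositive of premise 3 (O(¬verify_roster → ¬freeze_account)) is O(freeze_account → verify_roster), and O(freeze_account) is already established, so O(verify_roster).
Applying K to premise 10 (O(verify_roster → ¬authorize_audit_trail)) and O(verify_roster) yields O(¬authorize_audit_trail).
With premise 6, O(¬authorize_audit_trail → inform_invoice), the K-axiom yields O(inform_invoice).
Premise 7 is O(record_ledger → ¬inform_invoice); contrapositively O(inform_invoice → ¬record_ledger). Since O(inform_invoice) holds, K gives O(¬record_ledger).
From O(¬record_ledger) and premise 2, O(¬record_ledger → ¬serve_notice), we obtain O(¬serve_notice).
But premise 1 directly asserts O(serve_notice).
We now have both O(¬serve_notice) and O(serve_notice) — serve_notice is simultaneously obligatory and forbidden, violating the D-axiom.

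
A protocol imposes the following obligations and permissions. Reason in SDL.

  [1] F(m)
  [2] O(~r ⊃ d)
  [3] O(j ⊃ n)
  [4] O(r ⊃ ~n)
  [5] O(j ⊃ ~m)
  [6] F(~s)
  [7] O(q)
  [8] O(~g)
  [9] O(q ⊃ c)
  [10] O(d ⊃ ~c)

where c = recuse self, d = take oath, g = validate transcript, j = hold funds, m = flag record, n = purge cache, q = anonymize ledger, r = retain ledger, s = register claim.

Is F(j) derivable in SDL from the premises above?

Yes

Premise 7 gives O(q).
Premise 9 is O(q ⊃ c); since O(q), deontic closure gives O(c).
The contrapositive of premise 10 (O(d ⊃ ~c)) is O(c ⊃ ~d), and O(c) is already established, so O(~d).
The contrapositive of premise 2 (O(~r ⊃ d)) is O(~d ⊃ r), and O(~d) is already established, so O(r).
Premise 4 is O(r ⊃ ~n); since O(r), deontic closure gives O(~n).
The contrapositive of premise 3 (O(j ⊃ n)) is O(~n ⊃ ~j), and O(~n) is already established, so O(~j).
Premises 1, 5, 6, 8 do not contribute to this derivation.
So O(~j) holds, i.e. F(j). The claim follows.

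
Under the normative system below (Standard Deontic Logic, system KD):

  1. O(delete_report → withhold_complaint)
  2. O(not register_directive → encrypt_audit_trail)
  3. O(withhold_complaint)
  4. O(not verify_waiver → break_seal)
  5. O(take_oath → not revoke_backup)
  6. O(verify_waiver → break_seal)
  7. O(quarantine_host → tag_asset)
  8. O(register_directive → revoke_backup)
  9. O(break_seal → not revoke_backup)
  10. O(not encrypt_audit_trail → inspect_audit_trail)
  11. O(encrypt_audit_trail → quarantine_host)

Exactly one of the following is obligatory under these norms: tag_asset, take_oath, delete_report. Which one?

tag_asset

Premises 6 and 4 are O(verify_waiver → break_seal) and O(not verify_waiver → break_seal); every ideal world satisfies verify_waiver or not verify_waiver, so in either case break_seal holds — hence O(break_seal).
From O(break_seal) and premise 9, O(break_seal → not revoke_backup), we obtain O(not revoke_backup).
Premise 8, O(register_directive → revoke_backup), contraposes to O(not revoke_backup → not register_directive); with O(not revoke_backup) we get O(not register_directive).
Applying K to premise 2 (O(not register_directive → encrypt_audit_trail)) and O(not register_directive) yields O(encrypt_audit_trail).
With premise 11, O(encrypt_audit_trail → quarantine_host), the K-axiom yields O(quarantine_host).
Applying K to premise 7 (O(quarantine_host → tag_asset)) and O(quarantine_host) yields O(tag_asset).
So O(tag_asset) holds — tag_asset is obligatory. None of the other listed options is made obligatory by any chain of premises.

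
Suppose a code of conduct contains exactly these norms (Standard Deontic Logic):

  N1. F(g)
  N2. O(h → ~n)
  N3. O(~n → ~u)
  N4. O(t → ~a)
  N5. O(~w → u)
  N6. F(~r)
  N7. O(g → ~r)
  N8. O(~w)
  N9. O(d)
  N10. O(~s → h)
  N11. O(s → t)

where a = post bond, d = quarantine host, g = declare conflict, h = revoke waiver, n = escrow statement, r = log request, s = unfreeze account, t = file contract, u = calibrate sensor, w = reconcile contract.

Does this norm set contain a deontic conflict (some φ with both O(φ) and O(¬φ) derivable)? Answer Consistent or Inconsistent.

Consistent

Premise 7 is O(g → ~r), but O(g) is not derivable from the premises, so it does not yield O(~r).
So O(~r) is not derivable, and the apparent clash with O(r) does not arise.
A world satisfying every obligation exists (e.g. a=false, d=true, g=false, h=false, n=true, r=true, s=true, t=true, u=true, w=false); no atom is both obligatory and forbidden, so the set is consistent.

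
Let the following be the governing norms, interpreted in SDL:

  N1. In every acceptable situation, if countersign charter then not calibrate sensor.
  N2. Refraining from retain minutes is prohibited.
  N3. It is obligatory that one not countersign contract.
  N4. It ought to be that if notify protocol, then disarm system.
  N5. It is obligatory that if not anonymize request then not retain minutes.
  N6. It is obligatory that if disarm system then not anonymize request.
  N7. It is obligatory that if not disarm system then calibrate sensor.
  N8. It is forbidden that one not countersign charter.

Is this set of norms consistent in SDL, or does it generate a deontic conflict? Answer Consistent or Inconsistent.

Inconsistent

Premise 8, F(¬countersign_charter), is equivalent to O(countersign_charter).
Applying K to premise 1 (O(countersign_charter → ¬calibrate_sensor)) and O(countersign_charter) yields O(¬calibrate_sensor).
Premise 7, O(¬disarm_system → calibrate_sensor), contraposes to O(¬calibrate_sensor → disarm_system); with O(¬calibrate_sensor) we get O(disarm_system).
Applying K to premise 6 (O(disarm_system → ¬anonymize_request)) and O(disarm_system) yields O(¬anonymize_request).
With premise 5, O(¬anonymize_request → ¬retain_minutes), the K-axiom yields O(¬retain_minutes).
But premise 2, F(¬retain_minutes), means O(retain_minutes).
We now have both O(¬retain_minutes) and O(retain_minutes) — retain_minutes is simultaneously obligatory and forbidden, violating the D-axiom.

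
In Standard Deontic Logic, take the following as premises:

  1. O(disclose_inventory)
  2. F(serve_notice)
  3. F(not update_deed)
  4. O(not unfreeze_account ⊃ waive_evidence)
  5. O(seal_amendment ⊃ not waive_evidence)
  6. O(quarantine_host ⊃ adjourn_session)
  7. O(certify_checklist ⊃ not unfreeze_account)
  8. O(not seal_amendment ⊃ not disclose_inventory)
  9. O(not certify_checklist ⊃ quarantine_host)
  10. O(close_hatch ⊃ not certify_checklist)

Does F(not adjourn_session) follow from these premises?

Yes

From premise 1 we have O(disclose_inventory).
The contrapositive of premise 8 (O(not seal_amendment ⊃ not disclose_inventory)) is O(disclose_inventory ⊃ seal_amendment), and O(disclose_inventory) is already established, so O(seal_amendment).
From O(seal_amendment) and premise 5, O(seal_amendment ⊃ not waive_evidence), we obtain O(not waive_evidence).
Premise 4, O(not unfreeze_account ⊃ waive_evidence), contraposes to O(not waive_evidence ⊃ unfreeze_account); with O(not waive_evidence) we get O(unfreeze_account).
Premise 7 is O(certify_checklist ⊃ not unfreeze_account); contrapositively O(unfreeze_account ⊃ not certify_checklist). Since O(unfreeze_account) holds, K gives O(not certify_checklist).
With premise 9, O(not certify_checklist ⊃ quarantine_host), the K-axiom yields O(quarantine_host).
From O(quarantine_host) and premise 6, O(quarantine_host ⊃ adjourn_session), we obtain O(adjourn_session).
Premises 2, 3, 10 do not contribute to this derivation.
So O(adjourn_session) holds, i.e. F(not adjourn_session). The claim follows.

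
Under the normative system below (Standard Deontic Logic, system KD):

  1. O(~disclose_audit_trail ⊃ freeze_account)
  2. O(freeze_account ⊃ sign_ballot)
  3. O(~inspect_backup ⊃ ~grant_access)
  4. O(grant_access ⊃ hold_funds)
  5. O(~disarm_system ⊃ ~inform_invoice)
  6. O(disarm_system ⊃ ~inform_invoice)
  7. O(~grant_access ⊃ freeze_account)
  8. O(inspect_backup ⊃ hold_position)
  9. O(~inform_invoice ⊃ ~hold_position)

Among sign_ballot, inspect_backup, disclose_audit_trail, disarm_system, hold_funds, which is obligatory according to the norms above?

sign_ballot

By case analysis on ~disarm_system: premise 5 gives O(~disarm_system ⊃ ~inform_invoice) and premise 6 gives O(disarm_system ⊃ ~inform_invoice), so O(~inform_invoice) either way.
Premise 9 is O(~inform_invoice ⊃ ~hold_position); since O(~inform_invoice), deontic closure gives O(~hold_position).
The contrapositive of premise 8 (O(inspect_backup ⊃ hold_position)) is O(~hold_position ⊃ ~inspect_backup), and O(~hold_position) is already established, so O(~inspect_backup).
With premise 3, O(~inspect_backup ⊃ ~grant_access), the K-axiom yields O(~grant_access).
Premise 7 is O(~grant_access ⊃ freeze_account); since O(~grant_access), deontic closure gives O(freeze_account).
From O(freeze_account) and premise 2, O(freeze_account ⊃ sign_ballot), we obtain O(sign_ballot).
So O(sign_ballot) holds — sign_ballot is obligatory. None of the other listed options is made obligatory by any chain of premises.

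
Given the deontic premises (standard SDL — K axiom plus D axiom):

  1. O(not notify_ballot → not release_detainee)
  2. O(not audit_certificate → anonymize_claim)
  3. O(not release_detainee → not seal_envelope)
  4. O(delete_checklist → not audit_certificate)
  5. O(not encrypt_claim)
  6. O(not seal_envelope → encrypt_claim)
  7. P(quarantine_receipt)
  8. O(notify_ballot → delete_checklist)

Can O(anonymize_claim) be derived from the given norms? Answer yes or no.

Yes

Premise 5 states O(not encrypt_claim) outright.
Premise 6, O(not seal_envelope → encrypt_claim), contraposes to O(not encrypt_claim → seal_envelope); with O(not encrypt_claim) we get O(seal_envelope).
Premise 3, O(not release_detainee → not seal_envelope), contraposes to O(seal_envelope → release_detainee); with O(seal_envelope) we get O(release_detainee).
Premise 1 is O(not notify_ballot → not release_detainee); contrapositively O(release_detainee → notify_ballot). Since O(release_detainee) holds, K gives O(notify_ballot).
From O(notify_ballot) and premise 8, O(notify_ballot → delete_checklist), we obtain O(delete_checklist).
Applying K to premise 4 (O(delete_checklist → not audit_certificate)) and O(delete_checklist) yields O(not audit_certificate).
With premise 2, O(not audit_certificate → anonymize_claim), the K-axiom yields O(anonymize_claim).
Premise 7 does not contribute to this derivation.
So O(anonymize_claim) follows.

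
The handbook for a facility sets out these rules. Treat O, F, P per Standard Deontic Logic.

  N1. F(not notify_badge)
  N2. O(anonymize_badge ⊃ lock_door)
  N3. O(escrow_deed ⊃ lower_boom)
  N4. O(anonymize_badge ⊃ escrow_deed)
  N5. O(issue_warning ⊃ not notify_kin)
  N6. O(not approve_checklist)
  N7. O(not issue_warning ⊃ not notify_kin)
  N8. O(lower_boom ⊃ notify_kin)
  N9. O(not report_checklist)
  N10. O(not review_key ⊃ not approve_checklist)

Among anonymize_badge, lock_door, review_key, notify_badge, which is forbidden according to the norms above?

Premises 5 and 7 cover both cases: O(issue_warning ⊃ not notify_kin) and O(not issue_warning ⊃ not notify_kin). Since issue_warning ∨ not issue_warning is a tautology, O(not notify_kin) follows.
The contrapositive of premise 8 (O(lower_boom ⊃ notify_kin)) is O(not notify_kin ⊃ not lower_boom), and O(not notify_kin) is already established, so O(not lower_boom).
Premise 3, O(escrow_deed ⊃ lower_boom), contraposes to O(not lower_boom ⊃ not escrow_deed); with O(not lower_boom) we get O(not escrow_deed).
Premise 4 is O(anonymize_badge ⊃ escrow_deed); contrapositively O(not escrow_deed ⊃ not anonymize_badge). Since O(not escrow_deed) holds, K gives O(not anonymize_badge).
So O(not anonymize_badge) holds, i.e. anonymize_badge is forbidden. None of the other listed options is forbidden under the premises.

anonymize_badge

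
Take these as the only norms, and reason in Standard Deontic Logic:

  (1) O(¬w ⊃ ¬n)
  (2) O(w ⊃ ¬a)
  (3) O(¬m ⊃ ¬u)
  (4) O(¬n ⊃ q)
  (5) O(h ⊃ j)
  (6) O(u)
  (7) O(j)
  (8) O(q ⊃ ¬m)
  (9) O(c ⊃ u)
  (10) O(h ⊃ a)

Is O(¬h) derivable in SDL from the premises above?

Yes

From premise 6 we have O(u).
Premise 3, O(¬m ⊃ ¬u), contraposes to O(u ⊃ m); with O(u) we get O(m).
The contrapositive of premise 8 (O(q ⊃ ¬m)) is O(m ⊃ ¬q), and O(m) is already established, so O(¬q).
The contrapositive of premise 4 (O(¬n ⊃ q)) is O(¬q ⊃ n), and O(¬q) is already established, so O(n).
The contrapositive of premise 1 (O(¬w ⊃ ¬n)) is O(n ⊃ w), and O(n) is already established, so O(w).
With premise 2, O(w ⊃ ¬a), the K-axiom yields O(¬a).
Premise 10, O(h ⊃ a), contraposes to O(¬a ⊃ ¬h); with O(¬a) we get O(¬h).
Premises 5, 7, 9 do not contribute to this derivation.
So O(¬h) follows.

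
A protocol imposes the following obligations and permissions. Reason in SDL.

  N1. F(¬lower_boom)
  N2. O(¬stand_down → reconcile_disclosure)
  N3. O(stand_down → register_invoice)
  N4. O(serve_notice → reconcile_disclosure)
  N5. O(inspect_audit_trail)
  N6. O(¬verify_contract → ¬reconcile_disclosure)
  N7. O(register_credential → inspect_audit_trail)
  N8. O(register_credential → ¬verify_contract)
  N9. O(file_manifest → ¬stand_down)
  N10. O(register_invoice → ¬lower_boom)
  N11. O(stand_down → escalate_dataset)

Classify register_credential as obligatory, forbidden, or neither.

Premise 1, F(¬lower_boom), is equivalent to O(lower_boom).
Premise 10 is O(register_invoice → ¬lower_boom); contrapositively O(lower_boom → ¬register_invoice). Since O(lower_boom) holds, K gives O(¬register_invoice).
The contrapositive of premise 3 (O(stand_down → register_invoice)) is O(¬register_invoice → ¬stand_down), and O(¬register_invoice) is already established, so O(¬stand_down).
Premise 2 is O(¬stand_down → reconcile_disclosure); since O(¬stand_down), deontic closure gives O(reconcile_disclosure).
Premise 6 is O(¬verify_contract → ¬reconcile_disclosure); contrapositively O(reconcile_disclosure → verify_contract). Since O(reconcile_disclosure) holds, K gives O(verify_contract).
The contrapositive of premise 8 (O(register_credential → ¬verify_contract)) is O(verify_contract → ¬register_credential), and O(verify_contract) is already established, so O(¬register_credential).
Premises 4, 5, 7, 9, 11 do not contribute to this derivation.
Thus O(¬register_credential), which is F(register_credential): register_credential is forbidden.

Forbidden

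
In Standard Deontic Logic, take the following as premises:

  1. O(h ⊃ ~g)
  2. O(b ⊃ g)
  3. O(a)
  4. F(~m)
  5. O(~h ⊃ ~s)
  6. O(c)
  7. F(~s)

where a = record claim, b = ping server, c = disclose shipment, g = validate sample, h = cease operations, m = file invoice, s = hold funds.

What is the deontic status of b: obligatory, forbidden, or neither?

Premise 7 is F(~s), i.e. O(s).
The contrapositive of premise 5 (O(~h ⊃ ~s)) is O(s ⊃ h), and O(s) is already established, so O(h).
Premise 1 is O(h ⊃ ~g); since O(h), deontic closure gives O(~g).
Premise 2 is O(b ⊃ g); contrapositively O(~g ⊃ ~b). Since O(~g) holds, K gives O(~b).
Premises 3, 4, 6 do not contribute to this derivation.
Thus O(~b), which is F(b): b is forbidden.

Forbidden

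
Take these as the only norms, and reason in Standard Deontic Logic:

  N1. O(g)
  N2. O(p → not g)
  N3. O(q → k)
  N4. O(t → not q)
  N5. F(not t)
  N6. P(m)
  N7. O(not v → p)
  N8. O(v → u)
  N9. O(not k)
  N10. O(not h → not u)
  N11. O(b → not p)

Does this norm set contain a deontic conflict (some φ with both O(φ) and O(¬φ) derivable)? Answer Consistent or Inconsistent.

Premise 3 is O(q → k), but O(q) is not derivable from the premises, so it does not yield O(k).
So O(k) is not derivable, and the apparent clash with O(not k) does not arise.
A world satisfying every obligation exists (e.g. b=false, g=true, h=true, k=false, m=false, p=false, q=false, t=true, u=true, v=true); no atom is both obligatory and forbidden, so the set is consistent.

Consistent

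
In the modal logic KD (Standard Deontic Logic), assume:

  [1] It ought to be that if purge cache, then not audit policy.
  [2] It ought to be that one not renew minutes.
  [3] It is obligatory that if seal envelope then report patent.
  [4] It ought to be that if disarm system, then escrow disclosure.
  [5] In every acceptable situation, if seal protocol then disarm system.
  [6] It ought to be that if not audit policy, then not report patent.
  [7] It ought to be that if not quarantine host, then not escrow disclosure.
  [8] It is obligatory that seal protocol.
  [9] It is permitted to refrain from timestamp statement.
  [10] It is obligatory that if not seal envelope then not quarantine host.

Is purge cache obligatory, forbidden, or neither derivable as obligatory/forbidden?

Forbidden

From premise 8 we have O(seal_protocol).
Premise 5 is O(seal_protocol → disarm_system); since O(seal_protocol), deontic closure gives O(disarm_system).
Premise 4 is O(disarm_system → escrow_disclosure); since O(disarm_system), deontic closure gives O(escrow_disclosure).
Premise 7 is O(¬quarantine_host → ¬escrow_disclosure); contrapositively O(escrow_disclosure → quarantine_host). Since O(escrow_disclosure) holds, K gives O(quarantine_host).
The contrapositive of premise 10 (O(¬seal_envelope → ¬quarantine_host)) is O(quarantine_host → seal_envelope), and O(quarantine_host) is already established, so O(seal_envelope).
With premise 3, O(seal_envelope → report_patent), the K-axiom yields O(report_patent).
The contrapositive of premise 6 (O(¬audit_policy → ¬report_patent)) is O(report_patent → audit_policy), and O(report_patent) is already established, so O(audit_policy).
Premise 1, O(purge_cache → ¬audit_policy), contraposes to O(audit_policy → ¬purge_cache); with O(audit_policy) we get O(¬purge_cache).
Premises 2, 9 do not contribute to this derivation.
Thus O(¬purge_cache), which is F(purge_cache): purge_cache is forbidden.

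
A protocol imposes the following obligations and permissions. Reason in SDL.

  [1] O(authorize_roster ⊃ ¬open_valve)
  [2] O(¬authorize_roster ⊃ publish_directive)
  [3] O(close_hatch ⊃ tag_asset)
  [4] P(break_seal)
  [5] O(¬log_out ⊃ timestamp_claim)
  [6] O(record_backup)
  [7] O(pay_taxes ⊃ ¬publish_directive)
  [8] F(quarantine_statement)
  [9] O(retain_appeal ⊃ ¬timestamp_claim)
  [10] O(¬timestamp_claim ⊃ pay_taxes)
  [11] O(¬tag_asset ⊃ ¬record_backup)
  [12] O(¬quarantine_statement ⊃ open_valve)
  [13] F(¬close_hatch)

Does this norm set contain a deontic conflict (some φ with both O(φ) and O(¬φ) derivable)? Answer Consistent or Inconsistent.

Premise 11 is O(¬tag_asset ⊃ ¬record_backup), but O(¬tag_asset) is not derivable from the premises, so it does not yield O(¬record_backup).
So O(¬record_backup) is not derivable, and the apparent clash with O(record_backup) does not arise.
A world satisfying every obligation exists (e.g. authorize_roster=false, break_seal=false, close_hatch=true, log_out=false, open_valve=true, pay_taxes=false, publish_directive=true, quarantine_statement=false, record_backup=true, retain_appeal=false, tag_asset=true, timestamp_claim=true); no atom is both obligatory and forbidden, so the set is consistent.

Consistent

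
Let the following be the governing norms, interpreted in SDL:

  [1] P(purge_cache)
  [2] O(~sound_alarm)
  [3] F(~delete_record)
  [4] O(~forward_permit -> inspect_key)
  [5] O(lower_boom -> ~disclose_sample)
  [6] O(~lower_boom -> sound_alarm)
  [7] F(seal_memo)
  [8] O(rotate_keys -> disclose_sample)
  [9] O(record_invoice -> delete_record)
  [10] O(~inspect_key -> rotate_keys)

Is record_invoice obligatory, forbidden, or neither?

Premise 9 is O(record_invoice -> delete_record); even if O(delete_record) held, inferring O(record_invoice) would be affirming the consequent — invalid.
No premise or chain of K-axiom applications forces O(record_invoice), and none forces O(~record_invoice). So record_invoice is neither obligatory nor forbidden under these norms.

Neither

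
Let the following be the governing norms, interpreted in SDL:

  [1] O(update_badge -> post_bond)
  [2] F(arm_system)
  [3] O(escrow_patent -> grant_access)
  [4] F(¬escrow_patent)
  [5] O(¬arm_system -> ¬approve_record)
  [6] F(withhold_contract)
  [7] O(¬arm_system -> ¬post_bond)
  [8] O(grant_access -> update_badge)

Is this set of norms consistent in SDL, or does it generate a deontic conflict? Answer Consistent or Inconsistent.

Inconsistent

Premise 4 is F(¬escrow_patent), i.e. O(escrow_patent).
Applying K to premise 3 (O(escrow_patent -> grant_access)) and O(escrow_patent) yields O(grant_access).
With premise 8, O(grant_access -> update_badge), the K-axiom yields O(update_badge).
Premise 1 is O(update_badge -> post_bond); since O(update_badge), deontic closure gives O(post_bond).
Premise 7 is O(¬arm_system -> ¬post_bond); contrapositively O(post_bond -> arm_system). Since O(post_bond) holds, K gives O(arm_system).
However, F(arm_system) at premise 2 amounts to O(¬arm_system).
We now have both O(arm_system) and O(¬arm_system) — arm_system is simultaneously obligatory and forbidden, violating the D-axiom.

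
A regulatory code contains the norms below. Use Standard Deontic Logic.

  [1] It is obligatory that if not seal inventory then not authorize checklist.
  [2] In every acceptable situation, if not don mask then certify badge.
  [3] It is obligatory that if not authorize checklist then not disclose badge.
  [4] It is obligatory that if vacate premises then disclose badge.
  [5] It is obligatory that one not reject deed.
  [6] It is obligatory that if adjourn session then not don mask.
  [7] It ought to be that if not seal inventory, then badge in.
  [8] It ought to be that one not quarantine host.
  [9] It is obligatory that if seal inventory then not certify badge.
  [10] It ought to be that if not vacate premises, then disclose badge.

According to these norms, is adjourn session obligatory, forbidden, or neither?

Premises 10 and 4 cover both cases: O(¬vacate_premises → disclose_badge) and O(vacate_premises → disclose_badge). Since ¬vacate_premises ∨ vacate_premises is a tautology, O(disclose_badge) follows.
Premise 3 is O(¬authorize_checklist → ¬disclose_badge); contrapositively O(disclose_badge → authorize_checklist). Since O(disclose_badge) holds, K gives O(authorize_checklist).
The contrapositive of premise 1 (O(¬seal_inventory → ¬authorize_checklist)) is O(authorize_checklist → seal_inventory), and O(authorize_checklist) is already established, so O(seal_inventory).
Applying K to premise 9 (O(seal_inventory → ¬certify_badge)) and O(seal_inventory) yields O(¬certify_badge).
Premise 2, O(¬don_mask → certify_badge), contraposes to O(¬certify_badge → don_mask); with O(¬certify_badge) we get O(don_mask).
Premise 6, O(adjourn_session → ¬don_mask), contraposes to O(don_mask → ¬adjourn_session); with O(don_mask) we get O(¬adjourn_session).
Premises 5, 7, 8 do not contribute to this derivation.
Thus O(¬adjourn_session), which is F(adjourn_session): adjourn_session is forbidden.

Forbidden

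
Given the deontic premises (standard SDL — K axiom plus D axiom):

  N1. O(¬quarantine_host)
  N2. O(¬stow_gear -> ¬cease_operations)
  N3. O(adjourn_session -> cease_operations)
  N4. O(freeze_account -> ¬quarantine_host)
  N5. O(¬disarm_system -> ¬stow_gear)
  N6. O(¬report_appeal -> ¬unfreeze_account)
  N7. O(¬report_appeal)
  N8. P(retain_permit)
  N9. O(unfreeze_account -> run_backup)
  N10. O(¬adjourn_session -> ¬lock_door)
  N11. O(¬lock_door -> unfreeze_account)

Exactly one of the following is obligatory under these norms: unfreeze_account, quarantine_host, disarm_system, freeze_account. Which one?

From premise 7 we have O(¬report_appeal).
Premise 6 is O(¬report_appeal -> ¬unfreeze_account); since O(¬report_appeal), deontic closure gives O(¬unfreeze_account).
Premise 11, O(¬lock_door -> unfreeze_account), contraposes to O(¬unfreeze_account -> lock_door); with O(¬unfreeze_account) we get O(lock_door).
Premise 10, O(¬adjourn_session -> ¬lock_door), contraposes to O(lock_door -> adjourn_session); with O(lock_door) we get O(adjourn_session).
Premise 3 is O(adjourn_session -> cease_operations); since O(adjourn_session), deontic closure gives O(cease_operations).
Premise 2 is O(¬stow_gear -> ¬cease_operations); contrapositively O(cease_operations -> stow_gear). Since O(cease_operations) holds, K gives O(stow_gear).
Premise 5 is O(¬disarm_system -> ¬stow_gear); contrapositively O(stow_gear -> disarm_system). Since O(stow_gear) holds, K gives O(disarm_system).
So O(disarm_system) holds — disarm_system is obligatory. None of the other listed options is made obligatory by any chain of premises.

disarm_system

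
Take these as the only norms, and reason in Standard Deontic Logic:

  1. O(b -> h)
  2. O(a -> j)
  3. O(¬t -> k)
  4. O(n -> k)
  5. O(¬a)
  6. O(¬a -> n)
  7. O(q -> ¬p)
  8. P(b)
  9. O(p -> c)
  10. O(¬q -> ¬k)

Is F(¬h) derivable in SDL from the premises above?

Premise 1 is O(b -> h), but O(b) is not derivable from the premises (the permission P(b) asserts only ¬O(¬b), not O(b)), so it does not yield O(h).
No other premise forces O(h). An ideal world satisfying every premise can still have ¬h true, so F(¬h) is not derivable.

No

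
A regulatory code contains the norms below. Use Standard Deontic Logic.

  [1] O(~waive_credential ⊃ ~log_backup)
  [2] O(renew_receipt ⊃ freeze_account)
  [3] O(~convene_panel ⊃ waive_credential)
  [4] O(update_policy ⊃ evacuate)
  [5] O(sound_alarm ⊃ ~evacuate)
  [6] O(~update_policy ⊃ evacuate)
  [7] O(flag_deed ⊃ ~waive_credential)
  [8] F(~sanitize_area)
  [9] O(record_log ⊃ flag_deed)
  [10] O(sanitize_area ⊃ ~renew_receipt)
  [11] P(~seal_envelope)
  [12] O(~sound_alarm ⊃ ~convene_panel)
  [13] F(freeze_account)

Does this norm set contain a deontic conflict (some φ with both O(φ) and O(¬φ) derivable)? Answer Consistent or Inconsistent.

Consistent

Premise 2 is O(renew_receipt ⊃ freeze_account), but O(renew_receipt) is not derivable from the premises, so it does not yield O(freeze_account).
So O(freeze_account) is not derivable, and the apparent clash with O(~freeze_account) does not arise.
A world satisfying every obligation exists (e.g. convene_panel=false, evacuate=true, flag_deed=false, freeze_account=false, log_backup=false, record_log=false, renew_receipt=false, sanitize_area=true, seal_envelope=false, sound_alarm=false, update_policy=false, waive_credential=true); no atom is both obligatory and forbidden, so the set is consistent.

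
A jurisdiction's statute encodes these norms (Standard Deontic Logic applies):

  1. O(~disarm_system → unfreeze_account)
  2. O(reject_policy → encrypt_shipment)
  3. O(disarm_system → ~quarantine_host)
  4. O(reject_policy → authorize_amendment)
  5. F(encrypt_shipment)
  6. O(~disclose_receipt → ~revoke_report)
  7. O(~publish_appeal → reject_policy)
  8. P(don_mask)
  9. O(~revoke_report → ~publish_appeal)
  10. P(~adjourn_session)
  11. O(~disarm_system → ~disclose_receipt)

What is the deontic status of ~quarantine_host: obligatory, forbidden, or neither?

Premise 5 is F(encrypt_shipment), i.e. O(~encrypt_shipment).
Premise 2, O(reject_policy → encrypt_shipment), contraposes to O(~encrypt_shipment → ~reject_policy); with O(~encrypt_shipment) we get O(~reject_policy).
Premise 7, O(~publish_appeal → reject_policy), contraposes to O(~reject_policy → publish_appeal); with O(~reject_policy) we get O(publish_appeal).
Premise 9 is O(~revoke_report → ~publish_appeal); contrapositively O(publish_appeal → revoke_report). Since O(publish_appeal) holds, K gives O(revoke_report).
The contrapositive of premise 6 (O(~disclose_receipt → ~revoke_report)) is O(revoke_report → disclose_receipt), and O(revoke_report) is already established, so O(disclose_receipt).
Premise 11 is O(~disarm_system → ~disclose_receipt); contrapositively O(disclose_receipt → disarm_system). Since O(disclose_receipt) holds, K gives O(disarm_system).
From O(disarm_system) and premise 3, O(disarm_system → ~quarantine_host), we obtain O(~quarantine_host).
Premises 1, 4, 8, 10 do not contribute to this derivation.
Hence ~quarantine_host is obligatory.

Obligatory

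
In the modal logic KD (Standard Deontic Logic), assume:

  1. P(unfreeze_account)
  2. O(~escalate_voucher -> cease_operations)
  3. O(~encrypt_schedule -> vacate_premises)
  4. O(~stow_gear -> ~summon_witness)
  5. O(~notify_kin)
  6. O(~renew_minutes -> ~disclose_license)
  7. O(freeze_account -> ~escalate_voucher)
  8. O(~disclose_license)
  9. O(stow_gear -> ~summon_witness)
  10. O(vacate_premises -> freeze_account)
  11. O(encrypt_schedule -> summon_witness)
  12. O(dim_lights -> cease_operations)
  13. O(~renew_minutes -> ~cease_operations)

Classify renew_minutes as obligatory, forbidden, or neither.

Obligatory

Premises 9 and 4 are O(stow_gear -> ~summon_witness) and O(~stow_gear -> ~summon_witness); every ideal world satisfies stow_gear or ~stow_gear, so in either case ~summon_witness holds — hence O(~summon_witness).
The contrapositive of premise 11 (O(encrypt_schedule -> summon_witness)) is O(~summon_witness -> ~encrypt_schedule), and O(~summon_witness) is already established, so O(~encrypt_schedule).
Premise 3 is O(~encrypt_schedule -> vacate_premises); since O(~encrypt_schedule), deontic closure gives O(vacate_premises).
Premise 10 is O(vacate_premises -> freeze_account); since O(vacate_premises), deontic closure gives O(freeze_account).
Premise 7 is O(freeze_account -> ~escalate_voucher); since O(freeze_account), deontic closure gives O(~escalate_voucher).
Premise 2 is O(~escalate_voucher -> cease_operations); since O(~escalate_voucher), deontic closure gives O(cease_operations).
The contrapositive of premise 13 (O(~renew_minutes -> ~cease_operations)) is O(cease_operations -> renew_minutes), and O(cease_operations) is already established, so O(renew_minutes).
Premises 1, 5, 6, 8, 12 do not contribute to this derivation.
Hence renew_minutes is obligatory.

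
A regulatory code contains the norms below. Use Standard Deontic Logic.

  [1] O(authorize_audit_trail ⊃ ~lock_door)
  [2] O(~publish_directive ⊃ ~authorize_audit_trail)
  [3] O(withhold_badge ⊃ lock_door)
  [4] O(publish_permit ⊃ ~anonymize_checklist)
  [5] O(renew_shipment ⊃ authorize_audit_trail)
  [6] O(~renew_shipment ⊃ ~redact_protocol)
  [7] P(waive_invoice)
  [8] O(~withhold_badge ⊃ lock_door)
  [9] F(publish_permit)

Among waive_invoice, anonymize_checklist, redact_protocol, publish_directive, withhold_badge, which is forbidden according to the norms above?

redact_protocol

Premises 3 and 8 cover both cases: O(withhold_badge ⊃ lock_door) and O(~withhold_badge ⊃ lock_door). Since withhold_badge ∨ ~withhold_badge is a tautology, O(lock_door) follows.
Premise 1, O(authorize_audit_trail ⊃ ~lock_door), contraposes to O(lock_door ⊃ ~authorize_audit_trail); with O(lock_door) we get O(~authorize_audit_trail).
Premise 5, O(renew_shipment ⊃ authorize_audit_trail), contraposes to O(~authorize_audit_trail ⊃ ~renew_shipment); with O(~authorize_audit_trail) we get O(~renew_shipment).
Premise 6 is O(~renew_shipment ⊃ ~redact_protocol); since O(~renew_shipment), deontic closure gives O(~redact_protocol).
So O(~redact_protocol) holds, i.e. redact_protocol is forbidden. None of the other listed options is forbidden under the premises.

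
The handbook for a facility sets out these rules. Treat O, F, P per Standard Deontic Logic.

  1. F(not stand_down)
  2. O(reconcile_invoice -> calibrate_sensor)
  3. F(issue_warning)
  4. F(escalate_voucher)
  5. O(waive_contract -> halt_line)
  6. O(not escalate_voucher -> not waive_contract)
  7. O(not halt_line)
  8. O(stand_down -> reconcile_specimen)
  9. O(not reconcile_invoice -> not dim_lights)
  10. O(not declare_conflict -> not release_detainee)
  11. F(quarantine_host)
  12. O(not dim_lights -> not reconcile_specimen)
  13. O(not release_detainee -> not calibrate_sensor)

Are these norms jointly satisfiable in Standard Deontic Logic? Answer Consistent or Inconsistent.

Consistent

Premise 5 is O(waive_contract -> halt_line), but O(waive_contract) is not derivable from the premises, so it does not yield O(halt_line).
So O(halt_line) is not derivable, and the apparent clash with O(not halt_line) does not arise.
A world satisfying every obligation exists (e.g. calibrate_sensor=true, declare_conflict=true, dim_lights=true, escalate_voucher=false, halt_line=false, issue_warning=false, quarantine_host=false, reconcile_invoice=true, reconcile_specimen=true, release_detainee=true, stand_down=true, waive_contract=false); no atom is both obligatory and forbidden, so the set is consistent.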